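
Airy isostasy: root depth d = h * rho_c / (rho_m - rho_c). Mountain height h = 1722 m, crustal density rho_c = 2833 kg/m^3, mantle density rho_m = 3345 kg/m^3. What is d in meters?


rho_m - rho_c = 3345 - 2833 = 512
d = 1722 * 2833 / 512
= 4878426 / 512
= 9528.18 m

9528.18


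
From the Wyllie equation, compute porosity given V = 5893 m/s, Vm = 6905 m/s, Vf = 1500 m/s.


1/V - 1/Vm = 1/5893 - 1/6905 = 2.487e-05
1/Vf - 1/Vm = 1/1500 - 1/6905 = 0.00052184
phi = 2.487e-05 / 0.00052184 = 0.0477

0.0477


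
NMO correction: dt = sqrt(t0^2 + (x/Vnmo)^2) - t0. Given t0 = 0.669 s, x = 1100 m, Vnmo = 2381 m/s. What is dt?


x/Vnmo = 1100/2381 = 0.461991
(x/Vnmo)^2 = 0.213435
t0^2 = 0.447561
sqrt(0.447561 + 0.213435) = 0.813017
dt = 0.813017 - 0.669 = 0.144017

0.144017


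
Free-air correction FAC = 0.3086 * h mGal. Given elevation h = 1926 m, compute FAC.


FAC = 0.3086 * h
= 0.3086 * 1926
= 594.3636 mGal

594.3636


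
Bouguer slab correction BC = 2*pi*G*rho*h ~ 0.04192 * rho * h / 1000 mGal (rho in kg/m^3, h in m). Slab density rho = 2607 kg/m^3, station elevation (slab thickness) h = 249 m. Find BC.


BC = 0.04192 * rho * h / 1000
= 0.04192 * 2607 * 249 / 1000
= 27.2121 mGal

27.2121


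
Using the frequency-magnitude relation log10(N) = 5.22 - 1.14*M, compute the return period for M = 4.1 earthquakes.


log10(N) = 5.22 - 1.14*4.1 = 0.546
N = 10^0.546 = 3.515604
T = 1/N = 1/3.515604 = 0.2844 years

0.2844


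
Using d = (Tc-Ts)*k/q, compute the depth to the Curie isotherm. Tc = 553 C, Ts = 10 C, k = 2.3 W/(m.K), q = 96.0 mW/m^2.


T_Curie - T_surf = 553 - 10 = 543 C
Convert q to W/m^2: 96.0 mW/m^2 = 0.096 W/m^2
d = 543 * 2.3 / 0.096 = 13009.37 m

13009.37


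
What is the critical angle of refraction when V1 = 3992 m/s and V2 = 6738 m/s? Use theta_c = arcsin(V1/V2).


V1/V2 = 3992/6738 = 0.592461
theta_c = arcsin(0.592461) = 36.3318 degrees

36.3318


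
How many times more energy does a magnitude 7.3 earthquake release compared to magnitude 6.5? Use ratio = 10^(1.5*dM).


M2 - M1 = 7.3 - 6.5 = 0.8
1.5 * 0.8 = 1.2
ratio = 10^1.2 = 15.85

15.85


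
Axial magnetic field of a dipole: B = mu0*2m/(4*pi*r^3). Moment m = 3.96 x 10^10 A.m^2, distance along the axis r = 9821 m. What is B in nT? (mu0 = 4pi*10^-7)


m = 3.96 x 10^10 = 39600000000 A.m^2
2m = 79200000000 A.m^2
r^3 = 9821^3 = 947255494661
B = (4pi*10^-7) * 79200000000 / (4*pi * 947255494661) * 1e9
= 99525.655266 / 11903563612398.25 * 1e9
= 8.361 nT

8.361


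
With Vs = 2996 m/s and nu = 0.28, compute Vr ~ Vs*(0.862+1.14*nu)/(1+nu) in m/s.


Numerator factor = 0.862 + 1.14*0.28 = 1.1812
Denominator = 1 + 0.28 = 1.28
Vr = 2996 * 1.1812 / 1.28 = 2764.75 m/s

2764.75


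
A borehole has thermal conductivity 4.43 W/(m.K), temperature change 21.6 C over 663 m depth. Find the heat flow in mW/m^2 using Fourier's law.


q = k * dT / dz * 1000
= 4.43 * 21.6 / 663 * 1000
= 0.144326 * 1000
= 144.3258 mW/m^2

144.3258


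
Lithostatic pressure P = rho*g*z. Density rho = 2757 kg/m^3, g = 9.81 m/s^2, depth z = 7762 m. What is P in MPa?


P = rho * g * z / 1e6
= 2757 * 9.81 * 7762 / 1e6
= 209932371.54 / 1e6
= 209.9324 MPa

209.9324


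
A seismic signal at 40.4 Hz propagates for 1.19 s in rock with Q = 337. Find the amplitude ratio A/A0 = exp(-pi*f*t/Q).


pi*f*t/Q = pi*40.4*1.19/337 = 0.448176
A/A0 = exp(-0.448176) = 0.638792

0.638792


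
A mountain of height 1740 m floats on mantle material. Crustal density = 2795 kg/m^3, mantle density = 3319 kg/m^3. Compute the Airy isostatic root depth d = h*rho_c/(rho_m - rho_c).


rho_m - rho_c = 3319 - 2795 = 524
d = 1740 * 2795 / 524
= 4863300 / 524
= 9281.11 m

9281.11


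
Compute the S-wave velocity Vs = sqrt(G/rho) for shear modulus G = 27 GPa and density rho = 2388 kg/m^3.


Convert G to Pa: G = 27e9 Pa
Compute G/rho = 27e9 / 2388 = 11306532.6633
Vs = sqrt(11306532.6633) = 3362.52 m/s

3362.52


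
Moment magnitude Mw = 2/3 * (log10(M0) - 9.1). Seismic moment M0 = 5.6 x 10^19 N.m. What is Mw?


log10(M0) = log10(5.6 x 10^19) = 19.7482
Mw = 2/3 * (19.7482 - 9.1)
= 2/3 * 10.6482
= 7.1

7.1


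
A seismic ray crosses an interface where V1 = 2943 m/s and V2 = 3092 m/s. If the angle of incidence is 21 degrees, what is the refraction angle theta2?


sin(theta1) = sin(21 deg) = 0.358368
sin(theta2) = V2/V1 * sin(theta1) = 3092/2943 * 0.358368 = 0.376512
theta2 = arcsin(0.376512) = 22.1178 degrees

22.1178


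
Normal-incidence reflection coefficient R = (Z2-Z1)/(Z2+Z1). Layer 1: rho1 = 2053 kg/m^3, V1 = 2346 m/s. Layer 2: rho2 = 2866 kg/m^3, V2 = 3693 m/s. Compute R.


Z1 = 2053 * 2346 = 4816338
Z2 = 2866 * 3693 = 10584138
R = (10584138 - 4816338) / (10584138 + 4816338) = 5767800 / 15400476 = 0.3745

0.3745


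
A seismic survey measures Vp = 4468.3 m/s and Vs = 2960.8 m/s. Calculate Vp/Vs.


Vp/Vs = 4468.3 / 2960.8
= 1.5092

1.5092


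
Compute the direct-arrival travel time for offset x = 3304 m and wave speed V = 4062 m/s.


t = x / V
= 3304 / 4062
= 0.8134 s

0.8134


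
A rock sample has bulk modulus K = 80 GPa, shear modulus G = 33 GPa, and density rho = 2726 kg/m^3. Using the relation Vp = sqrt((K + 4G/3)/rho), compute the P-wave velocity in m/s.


First compute the effective modulus:
K + 4G/3 = 80e9 + 4*33e9/3 = 124000000000.0 Pa
Then divide by density:
124000000000.0 / 2726 = 45487894.3507 Pa/(kg/m^3)
Take the square root:
Vp = sqrt(45487894.3507) = 6744.47 m/s

6744.47


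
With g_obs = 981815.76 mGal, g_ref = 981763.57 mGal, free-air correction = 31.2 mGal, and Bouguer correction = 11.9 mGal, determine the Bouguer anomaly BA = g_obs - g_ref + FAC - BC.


BA = g_obs - g_ref + FAC - BC
= 981815.76 - 981763.57 + 31.2 - 11.9
= 71.49 mGal

71.49


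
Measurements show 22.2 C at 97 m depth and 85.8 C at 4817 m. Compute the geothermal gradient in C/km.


dT = 85.8 - 22.2 = 63.6 C
dz = 4817 - 97 = 4720 m
gradient = dT/dz * 1000 = 63.6/4720 * 1000 = 13.4746 C/km

13.4746


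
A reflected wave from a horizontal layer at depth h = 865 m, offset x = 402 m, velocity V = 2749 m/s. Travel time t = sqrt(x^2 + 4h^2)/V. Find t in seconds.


x^2 + 4h^2 = 402^2 + 4*865^2 = 161604 + 2992900 = 3154504
sqrt(3154504) = 1776.0923
t = 1776.0923 / 2749 = 0.6461 s

0.6461


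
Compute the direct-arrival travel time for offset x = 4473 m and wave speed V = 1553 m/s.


t = x / V
= 4473 / 1553
= 2.8802 s

2.8802


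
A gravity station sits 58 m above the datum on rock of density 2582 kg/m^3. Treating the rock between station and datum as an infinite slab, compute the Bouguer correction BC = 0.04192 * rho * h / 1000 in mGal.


BC = 0.04192 * rho * h / 1000
= 0.04192 * 2582 * 58 / 1000
= 6.2778 mGal

6.2778


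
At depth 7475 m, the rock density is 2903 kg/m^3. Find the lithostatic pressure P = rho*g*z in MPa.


P = rho * g * z / 1e6
= 2903 * 9.81 * 7475 / 1e6
= 212876264.25 / 1e6
= 212.8763 MPa

212.8763


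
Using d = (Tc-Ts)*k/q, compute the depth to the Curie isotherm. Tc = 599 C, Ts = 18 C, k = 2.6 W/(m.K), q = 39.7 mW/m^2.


T_Curie - T_surf = 599 - 18 = 581 C
Convert q to W/m^2: 39.7 mW/m^2 = 0.0397 W/m^2
d = 581 * 2.6 / 0.0397 = 38050.38 m

38050.38


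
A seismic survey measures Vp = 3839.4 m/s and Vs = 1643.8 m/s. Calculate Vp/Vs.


Vp/Vs = 3839.4 / 1643.8
= 2.3357

2.3357


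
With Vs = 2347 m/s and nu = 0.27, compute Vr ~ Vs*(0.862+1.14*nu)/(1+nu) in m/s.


Numerator factor = 0.862 + 1.14*0.27 = 1.1698
Denominator = 1 + 0.27 = 1.27
Vr = 2347 * 1.1698 / 1.27 = 2161.83 m/s

2161.83


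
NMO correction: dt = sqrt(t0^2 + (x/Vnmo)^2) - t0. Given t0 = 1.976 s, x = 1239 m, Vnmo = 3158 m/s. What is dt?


x/Vnmo = 1239/3158 = 0.392337
(x/Vnmo)^2 = 0.153928
t0^2 = 3.904576
sqrt(3.904576 + 0.153928) = 2.014573
dt = 2.014573 - 1.976 = 0.038573

0.038573


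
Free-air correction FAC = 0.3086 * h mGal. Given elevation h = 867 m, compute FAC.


FAC = 0.3086 * h
= 0.3086 * 867
= 267.5562 mGal

267.5562


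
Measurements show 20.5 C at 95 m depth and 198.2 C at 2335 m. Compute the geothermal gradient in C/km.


dT = 198.2 - 20.5 = 177.7 C
dz = 2335 - 95 = 2240 m
gradient = dT/dz * 1000 = 177.7/2240 * 1000 = 79.3304 C/km

79.3304


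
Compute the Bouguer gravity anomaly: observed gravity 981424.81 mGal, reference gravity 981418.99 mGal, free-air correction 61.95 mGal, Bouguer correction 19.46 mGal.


BA = g_obs - g_ref + FAC - BC
= 981424.81 - 981418.99 + 61.95 - 19.46
= 48.31 mGal

48.31


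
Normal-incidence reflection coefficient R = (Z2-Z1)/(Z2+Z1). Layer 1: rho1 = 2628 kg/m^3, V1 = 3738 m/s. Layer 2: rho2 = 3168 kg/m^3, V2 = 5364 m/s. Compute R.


Z1 = 2628 * 3738 = 9823464
Z2 = 3168 * 5364 = 16993152
R = (16993152 - 9823464) / (16993152 + 9823464) = 7169688 / 26816616 = 0.2674

0.2674


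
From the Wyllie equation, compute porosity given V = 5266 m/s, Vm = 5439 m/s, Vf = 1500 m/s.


1/V - 1/Vm = 1/5266 - 1/5439 = 6.04e-06
1/Vf - 1/Vm = 1/1500 - 1/5439 = 0.00048281
phi = 6.04e-06 / 0.00048281 = 0.0125

0.0125


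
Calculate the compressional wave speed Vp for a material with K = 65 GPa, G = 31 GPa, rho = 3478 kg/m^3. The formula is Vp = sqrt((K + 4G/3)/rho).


First compute the effective modulus:
K + 4G/3 = 65e9 + 4*31e9/3 = 106333333333.33 Pa
Then divide by density:
106333333333.33 / 3478 = 30573126.3178 Pa/(kg/m^3)
Take the square root:
Vp = sqrt(30573126.3178) = 5529.3 m/s

5529.3


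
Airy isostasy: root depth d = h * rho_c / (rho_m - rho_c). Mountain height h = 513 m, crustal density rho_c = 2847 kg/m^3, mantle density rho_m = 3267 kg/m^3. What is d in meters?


rho_m - rho_c = 3267 - 2847 = 420
d = 513 * 2847 / 420
= 1460511 / 420
= 3477.41 m

3477.41


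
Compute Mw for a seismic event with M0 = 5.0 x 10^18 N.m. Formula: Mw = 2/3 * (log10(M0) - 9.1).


log10(M0) = log10(5.0 x 10^18) = 18.699
Mw = 2/3 * (18.699 - 9.1)
= 2/3 * 9.599
= 6.4

6.4


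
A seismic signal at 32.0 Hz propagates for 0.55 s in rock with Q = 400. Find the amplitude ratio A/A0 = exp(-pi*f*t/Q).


pi*f*t/Q = pi*32.0*0.55/400 = 0.13823
A/A0 = exp(-0.13823) = 0.870898

0.870898


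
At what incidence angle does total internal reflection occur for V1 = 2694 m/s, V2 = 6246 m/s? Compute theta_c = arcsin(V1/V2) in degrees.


V1/V2 = 2694/6246 = 0.431316
theta_c = arcsin(0.431316) = 25.5511 degrees

25.5511


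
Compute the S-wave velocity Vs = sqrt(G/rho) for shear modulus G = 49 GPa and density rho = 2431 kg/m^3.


Convert G to Pa: G = 49e9 Pa
Compute G/rho = 49e9 / 2431 = 20156314.274
Vs = sqrt(20156314.274) = 4489.58 m/s

4489.58


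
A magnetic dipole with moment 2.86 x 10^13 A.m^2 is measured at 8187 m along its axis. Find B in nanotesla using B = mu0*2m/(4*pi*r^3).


m = 2.86 x 10^13 = 28600000000000 A.m^2
2m = 57200000000000 A.m^2
r^3 = 8187^3 = 548749795203
B = (4pi*10^-7) * 57200000000000 / (4*pi * 548749795203) * 1e9
= 71879639.914134 / 6895793301074.59 * 1e9
= 10423.6941 nT

10423.6941


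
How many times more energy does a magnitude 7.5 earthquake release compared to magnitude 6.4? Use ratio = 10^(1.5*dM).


M2 - M1 = 7.5 - 6.4 = 1.1
1.5 * 1.1 = 1.65
ratio = 10^1.65 = 44.67

44.67


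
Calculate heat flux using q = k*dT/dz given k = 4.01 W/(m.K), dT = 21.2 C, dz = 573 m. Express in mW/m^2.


q = k * dT / dz * 1000
= 4.01 * 21.2 / 573 * 1000
= 0.148363 * 1000
= 148.363 mW/m^2

148.363


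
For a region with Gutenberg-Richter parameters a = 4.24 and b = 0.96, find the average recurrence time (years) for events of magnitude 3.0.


log10(N) = 4.24 - 0.96*3.0 = 1.36
N = 10^1.36 = 22.908677
T = 1/N = 1/22.908677 = 0.0437 years

0.0437


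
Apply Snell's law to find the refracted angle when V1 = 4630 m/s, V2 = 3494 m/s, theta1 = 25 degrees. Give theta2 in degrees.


sin(theta1) = sin(25 deg) = 0.422618
sin(theta2) = V2/V1 * sin(theta1) = 3494/4630 * 0.422618 = 0.318926
theta2 = arcsin(0.318926) = 18.598 degrees

18.598


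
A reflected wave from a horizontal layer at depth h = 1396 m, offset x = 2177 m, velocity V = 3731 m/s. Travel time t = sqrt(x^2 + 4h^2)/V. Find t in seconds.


x^2 + 4h^2 = 2177^2 + 4*1396^2 = 4739329 + 7795264 = 12534593
sqrt(12534593) = 3540.4227
t = 3540.4227 / 3731 = 0.9489 s

0.9489


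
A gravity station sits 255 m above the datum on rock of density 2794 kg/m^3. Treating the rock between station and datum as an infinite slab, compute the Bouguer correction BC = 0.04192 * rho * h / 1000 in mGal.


BC = 0.04192 * rho * h / 1000
= 0.04192 * 2794 * 255 / 1000
= 29.8667 mGal

29.8667


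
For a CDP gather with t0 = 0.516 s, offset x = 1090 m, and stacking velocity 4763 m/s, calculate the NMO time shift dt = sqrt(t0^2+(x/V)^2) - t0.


x/Vnmo = 1090/4763 = 0.228847
(x/Vnmo)^2 = 0.052371
t0^2 = 0.266256
sqrt(0.266256 + 0.052371) = 0.564471
dt = 0.564471 - 0.516 = 0.048471

0.048471


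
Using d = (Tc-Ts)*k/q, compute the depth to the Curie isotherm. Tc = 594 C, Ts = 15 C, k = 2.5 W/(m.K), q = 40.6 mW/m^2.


T_Curie - T_surf = 594 - 15 = 579 C
Convert q to W/m^2: 40.6 mW/m^2 = 0.0406 W/m^2
d = 579 * 2.5 / 0.0406 = 35652.71 m

35652.71


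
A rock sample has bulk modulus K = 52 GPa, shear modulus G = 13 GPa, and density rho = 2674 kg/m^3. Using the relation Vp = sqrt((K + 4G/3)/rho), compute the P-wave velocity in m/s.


First compute the effective modulus:
K + 4G/3 = 52e9 + 4*13e9/3 = 69333333333.33 Pa
Then divide by density:
69333333333.33 / 2674 = 25928696.0858 Pa/(kg/m^3)
Take the square root:
Vp = sqrt(25928696.0858) = 5092.02 m/s

5092.02


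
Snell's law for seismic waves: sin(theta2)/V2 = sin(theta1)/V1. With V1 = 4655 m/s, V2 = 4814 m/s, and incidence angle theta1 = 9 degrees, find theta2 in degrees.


sin(theta1) = sin(9 deg) = 0.156434
sin(theta2) = V2/V1 * sin(theta1) = 4814/4655 * 0.156434 = 0.161778
theta2 = arcsin(0.161778) = 9.3101 degrees

9.3101


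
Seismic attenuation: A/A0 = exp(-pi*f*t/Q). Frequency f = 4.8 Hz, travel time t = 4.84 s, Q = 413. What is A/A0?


pi*f*t/Q = pi*4.8*4.84/413 = 0.17672
A/A0 = exp(-0.17672) = 0.838014

0.838014


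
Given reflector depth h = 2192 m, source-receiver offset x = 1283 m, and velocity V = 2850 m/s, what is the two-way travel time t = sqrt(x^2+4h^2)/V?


x^2 + 4h^2 = 1283^2 + 4*2192^2 = 1646089 + 19219456 = 20865545
sqrt(20865545) = 4567.8819
t = 4567.8819 / 2850 = 1.6028 s

1.6028


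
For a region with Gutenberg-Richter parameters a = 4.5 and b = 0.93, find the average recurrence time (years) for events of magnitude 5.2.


log10(N) = 4.5 - 0.93*5.2 = -0.336
N = 10^-0.336 = 0.461318
T = 1/N = 1/0.461318 = 2.1677 years

2.1677


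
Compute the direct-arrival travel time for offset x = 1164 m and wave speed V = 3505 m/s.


t = x / V
= 1164 / 3505
= 0.3321 s

0.3321


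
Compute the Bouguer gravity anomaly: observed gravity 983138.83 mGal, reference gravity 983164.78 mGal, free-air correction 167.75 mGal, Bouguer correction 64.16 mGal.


BA = g_obs - g_ref + FAC - BC
= 983138.83 - 983164.78 + 167.75 - 64.16
= 77.64 mGal

77.64


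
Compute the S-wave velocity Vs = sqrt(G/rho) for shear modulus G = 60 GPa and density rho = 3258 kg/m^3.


Convert G to Pa: G = 60e9 Pa
Compute G/rho = 60e9 / 3258 = 18416206.2615
Vs = sqrt(18416206.2615) = 4291.41 m/s

4291.41


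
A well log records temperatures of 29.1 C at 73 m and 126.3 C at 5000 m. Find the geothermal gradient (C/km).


dT = 126.3 - 29.1 = 97.2 C
dz = 5000 - 73 = 4927 m
gradient = dT/dz * 1000 = 97.2/4927 * 1000 = 19.728 C/km

19.728


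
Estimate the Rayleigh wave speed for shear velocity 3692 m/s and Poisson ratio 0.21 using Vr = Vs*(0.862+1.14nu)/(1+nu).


Numerator factor = 0.862 + 1.14*0.21 = 1.1014
Denominator = 1 + 0.21 = 1.21
Vr = 3692 * 1.1014 / 1.21 = 3360.64 m/s

3360.64


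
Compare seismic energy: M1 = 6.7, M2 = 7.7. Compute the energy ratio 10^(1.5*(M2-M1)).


M2 - M1 = 7.7 - 6.7 = 1.0
1.5 * 1.0 = 1.5
ratio = 10^1.5 = 31.62

31.62


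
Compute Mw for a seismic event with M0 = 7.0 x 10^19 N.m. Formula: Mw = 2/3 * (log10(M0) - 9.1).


log10(M0) = log10(7.0 x 10^19) = 19.8451
Mw = 2/3 * (19.8451 - 9.1)
= 2/3 * 10.7451
= 7.16

7.16


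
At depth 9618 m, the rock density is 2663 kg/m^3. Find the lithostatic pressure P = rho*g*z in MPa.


P = rho * g * z / 1e6
= 2663 * 9.81 * 9618 / 1e6
= 251260920.54 / 1e6
= 251.2609 MPa

251.2609


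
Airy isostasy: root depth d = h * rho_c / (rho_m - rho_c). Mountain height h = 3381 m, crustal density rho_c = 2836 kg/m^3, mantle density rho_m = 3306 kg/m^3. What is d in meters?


rho_m - rho_c = 3306 - 2836 = 470
d = 3381 * 2836 / 470
= 9588516 / 470
= 20401.1 m

20401.1


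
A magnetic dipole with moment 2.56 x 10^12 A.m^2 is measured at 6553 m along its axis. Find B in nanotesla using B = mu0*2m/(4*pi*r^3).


m = 2.56 x 10^12 = 2560000000000 A.m^2
2m = 5120000000000 A.m^2
r^3 = 6553^3 = 281397674377
B = (4pi*10^-7) * 5120000000000 / (4*pi * 281397674377) * 1e9
= 6433981.754552 / 3536147466240.14 * 1e9
= 1819.4891 nT

1819.4891


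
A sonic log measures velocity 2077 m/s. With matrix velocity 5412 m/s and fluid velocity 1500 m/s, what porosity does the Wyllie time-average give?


1/V - 1/Vm = 1/2077 - 1/5412 = 0.00029669
1/Vf - 1/Vm = 1/1500 - 1/5412 = 0.00048189
phi = 0.00029669 / 0.00048189 = 0.6157

0.6157


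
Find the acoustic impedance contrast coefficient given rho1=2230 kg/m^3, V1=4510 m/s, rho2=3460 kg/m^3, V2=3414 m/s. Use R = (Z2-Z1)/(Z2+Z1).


Z1 = 2230 * 4510 = 10057300
Z2 = 3460 * 3414 = 11812440
R = (11812440 - 10057300) / (11812440 + 10057300) = 1755140 / 21869740 = 0.0803

0.0803


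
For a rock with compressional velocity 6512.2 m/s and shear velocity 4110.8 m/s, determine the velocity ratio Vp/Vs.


Vp/Vs = 6512.2 / 4110.8
= 1.5842

1.5842


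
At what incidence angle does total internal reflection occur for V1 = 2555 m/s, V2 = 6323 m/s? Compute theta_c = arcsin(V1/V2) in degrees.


V1/V2 = 2555/6323 = 0.40408
theta_c = arcsin(0.40408) = 23.8335 degrees

23.8335


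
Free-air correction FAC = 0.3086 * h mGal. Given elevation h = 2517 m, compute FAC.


FAC = 0.3086 * h
= 0.3086 * 2517
= 776.7462 mGal

776.7462


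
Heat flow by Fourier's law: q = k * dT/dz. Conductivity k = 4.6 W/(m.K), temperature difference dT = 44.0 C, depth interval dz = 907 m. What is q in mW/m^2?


q = k * dT / dz * 1000
= 4.6 * 44.0 / 907 * 1000
= 0.223153 * 1000
= 223.1533 mW/m^2

223.1533


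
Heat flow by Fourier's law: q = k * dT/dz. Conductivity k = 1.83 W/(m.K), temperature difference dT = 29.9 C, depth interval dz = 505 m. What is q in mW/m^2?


q = k * dT / dz * 1000
= 1.83 * 29.9 / 505 * 1000
= 0.10835 * 1000
= 108.3505 mW/m^2

108.3505


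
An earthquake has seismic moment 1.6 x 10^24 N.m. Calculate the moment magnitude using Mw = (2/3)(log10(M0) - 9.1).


log10(M0) = log10(1.6 x 10^24) = 24.2041
Mw = 2/3 * (24.2041 - 9.1)
= 2/3 * 15.1041
= 10.07

10.07


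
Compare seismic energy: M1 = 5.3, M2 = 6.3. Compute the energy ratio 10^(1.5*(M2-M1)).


M2 - M1 = 6.3 - 5.3 = 1.0
1.5 * 1.0 = 1.5
ratio = 10^1.5 = 31.62

31.62


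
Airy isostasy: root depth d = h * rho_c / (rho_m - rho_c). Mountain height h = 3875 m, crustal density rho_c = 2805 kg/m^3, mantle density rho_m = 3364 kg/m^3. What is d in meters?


rho_m - rho_c = 3364 - 2805 = 559
d = 3875 * 2805 / 559
= 10869375 / 559
= 19444.32 m

19444.32


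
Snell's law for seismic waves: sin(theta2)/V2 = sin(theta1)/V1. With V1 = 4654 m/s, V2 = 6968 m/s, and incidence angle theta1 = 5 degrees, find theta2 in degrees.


sin(theta1) = sin(5 deg) = 0.087156
sin(theta2) = V2/V1 * sin(theta1) = 6968/4654 * 0.087156 = 0.13049
theta2 = arcsin(0.13049) = 7.4979 degrees

7.4979


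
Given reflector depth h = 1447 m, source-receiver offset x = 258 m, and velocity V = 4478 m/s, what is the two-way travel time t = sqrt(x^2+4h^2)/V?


x^2 + 4h^2 = 258^2 + 4*1447^2 = 66564 + 8375236 = 8441800
sqrt(8441800) = 2905.4776
t = 2905.4776 / 4478 = 0.6488 s

0.6488


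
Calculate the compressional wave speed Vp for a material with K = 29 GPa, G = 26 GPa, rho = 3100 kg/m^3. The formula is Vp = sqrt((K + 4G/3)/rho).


First compute the effective modulus:
K + 4G/3 = 29e9 + 4*26e9/3 = 63666666666.67 Pa
Then divide by density:
63666666666.67 / 3100 = 20537634.4086 Pa/(kg/m^3)
Take the square root:
Vp = sqrt(20537634.4086) = 4531.85 m/s

4531.85


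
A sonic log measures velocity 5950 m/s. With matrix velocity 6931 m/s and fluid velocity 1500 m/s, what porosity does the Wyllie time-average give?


1/V - 1/Vm = 1/5950 - 1/6931 = 2.379e-05
1/Vf - 1/Vm = 1/1500 - 1/6931 = 0.00052239
phi = 2.379e-05 / 0.00052239 = 0.0455

0.0455


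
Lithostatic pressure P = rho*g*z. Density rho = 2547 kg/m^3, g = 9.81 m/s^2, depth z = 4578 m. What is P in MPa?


P = rho * g * z / 1e6
= 2547 * 9.81 * 4578 / 1e6
= 114386228.46 / 1e6
= 114.3862 MPa

114.3862


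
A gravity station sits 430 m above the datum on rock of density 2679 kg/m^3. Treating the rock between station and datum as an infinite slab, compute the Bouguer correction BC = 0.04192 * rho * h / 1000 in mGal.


BC = 0.04192 * rho * h / 1000
= 0.04192 * 2679 * 430 / 1000
= 48.2906 mGal

48.2906


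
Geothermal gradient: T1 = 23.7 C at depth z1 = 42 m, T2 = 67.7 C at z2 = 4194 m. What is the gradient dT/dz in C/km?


dT = 67.7 - 23.7 = 44.0 C
dz = 4194 - 42 = 4152 m
gradient = dT/dz * 1000 = 44.0/4152 * 1000 = 10.5973 C/km

10.5973


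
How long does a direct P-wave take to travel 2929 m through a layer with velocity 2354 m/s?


t = x / V
= 2929 / 2354
= 1.2443 s

1.2443


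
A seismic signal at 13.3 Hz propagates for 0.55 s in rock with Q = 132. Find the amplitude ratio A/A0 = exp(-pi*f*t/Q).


pi*f*t/Q = pi*13.3*0.55/132 = 0.174097
A/A0 = exp(-0.174097) = 0.840216

0.840216


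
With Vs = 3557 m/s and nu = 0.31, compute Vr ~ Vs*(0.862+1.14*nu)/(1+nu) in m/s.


Numerator factor = 0.862 + 1.14*0.31 = 1.2154
Denominator = 1 + 0.31 = 1.31
Vr = 3557 * 1.2154 / 1.31 = 3300.14 m/s

3300.14


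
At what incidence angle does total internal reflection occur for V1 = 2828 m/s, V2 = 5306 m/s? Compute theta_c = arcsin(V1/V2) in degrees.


V1/V2 = 2828/5306 = 0.532982
theta_c = arcsin(0.532982) = 32.2071 degrees

32.2071


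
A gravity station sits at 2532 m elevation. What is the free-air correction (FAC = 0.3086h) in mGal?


FAC = 0.3086 * h
= 0.3086 * 2532
= 781.3752 mGal

781.3752


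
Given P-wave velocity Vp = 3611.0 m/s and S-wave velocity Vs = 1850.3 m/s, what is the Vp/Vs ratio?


Vp/Vs = 3611.0 / 1850.3
= 1.9516

1.9516


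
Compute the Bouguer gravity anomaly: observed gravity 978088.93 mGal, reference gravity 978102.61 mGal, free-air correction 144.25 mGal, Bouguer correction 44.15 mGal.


BA = g_obs - g_ref + FAC - BC
= 978088.93 - 978102.61 + 144.25 - 44.15
= 86.42 mGal

86.42


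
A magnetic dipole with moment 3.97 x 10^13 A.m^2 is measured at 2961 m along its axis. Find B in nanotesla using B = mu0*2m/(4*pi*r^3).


m = 3.97 x 10^13 = 39700000000000 A.m^2
2m = 79400000000000 A.m^2
r^3 = 2961^3 = 25960629681
B = (4pi*10^-7) * 79400000000000 / (4*pi * 25960629681) * 1e9
= 99776982.678012 / 326230893953.58 * 1e9
= 305847.7432 nT

305847.7432


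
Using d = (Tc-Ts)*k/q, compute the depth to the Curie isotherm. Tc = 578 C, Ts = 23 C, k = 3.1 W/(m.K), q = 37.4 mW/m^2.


T_Curie - T_surf = 578 - 23 = 555 C
Convert q to W/m^2: 37.4 mW/m^2 = 0.0374 W/m^2
d = 555 * 3.1 / 0.0374 = 46002.67 m

46002.67


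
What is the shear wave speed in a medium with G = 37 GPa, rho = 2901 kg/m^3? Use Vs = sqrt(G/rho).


Convert G to Pa: G = 37e9 Pa
Compute G/rho = 37e9 / 2901 = 12754222.6818
Vs = sqrt(12754222.6818) = 3571.31 m/s

3571.31


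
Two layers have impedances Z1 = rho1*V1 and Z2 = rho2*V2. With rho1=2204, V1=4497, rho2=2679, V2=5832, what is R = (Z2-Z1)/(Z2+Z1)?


Z1 = 2204 * 4497 = 9911388
Z2 = 2679 * 5832 = 15623928
R = (15623928 - 9911388) / (15623928 + 9911388) = 5712540 / 25535316 = 0.2237

0.2237


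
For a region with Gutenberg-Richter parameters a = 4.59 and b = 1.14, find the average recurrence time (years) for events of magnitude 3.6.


log10(N) = 4.59 - 1.14*3.6 = 0.486
N = 10^0.486 = 3.061963
T = 1/N = 1/3.061963 = 0.3266 years

0.3266


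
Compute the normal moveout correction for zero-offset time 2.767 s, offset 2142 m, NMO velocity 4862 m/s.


x/Vnmo = 2142/4862 = 0.440559
(x/Vnmo)^2 = 0.194093
t0^2 = 7.656289
sqrt(7.656289 + 0.194093) = 2.801853
dt = 2.801853 - 2.767 = 0.034853

0.034853


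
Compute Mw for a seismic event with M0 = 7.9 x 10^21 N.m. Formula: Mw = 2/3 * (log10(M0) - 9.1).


log10(M0) = log10(7.9 x 10^21) = 21.8976
Mw = 2/3 * (21.8976 - 9.1)
= 2/3 * 12.7976
= 8.53

8.53


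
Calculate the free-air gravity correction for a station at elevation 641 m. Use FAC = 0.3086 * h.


FAC = 0.3086 * h
= 0.3086 * 641
= 197.8126 mGal

197.8126


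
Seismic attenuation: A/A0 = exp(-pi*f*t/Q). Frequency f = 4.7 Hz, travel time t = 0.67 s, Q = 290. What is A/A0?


pi*f*t/Q = pi*4.7*0.67/290 = 0.034113
A/A0 = exp(-0.034113) = 0.966462

0.966462


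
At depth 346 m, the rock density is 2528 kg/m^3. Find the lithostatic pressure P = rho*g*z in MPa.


P = rho * g * z / 1e6
= 2528 * 9.81 * 346 / 1e6
= 8580689.28 / 1e6
= 8.5807 MPa

8.5807


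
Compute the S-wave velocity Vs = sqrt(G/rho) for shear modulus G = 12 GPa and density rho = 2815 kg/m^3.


Convert G to Pa: G = 12e9 Pa
Compute G/rho = 12e9 / 2815 = 4262877.4423
Vs = sqrt(4262877.4423) = 2064.67 m/s

2064.67


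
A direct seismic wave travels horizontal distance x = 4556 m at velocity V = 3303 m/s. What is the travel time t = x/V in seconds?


t = x / V
= 4556 / 3303
= 1.3794 s

1.3794


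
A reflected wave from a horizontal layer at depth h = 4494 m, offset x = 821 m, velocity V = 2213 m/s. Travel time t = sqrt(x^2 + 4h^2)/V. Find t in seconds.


x^2 + 4h^2 = 821^2 + 4*4494^2 = 674041 + 80784144 = 81458185
sqrt(81458185) = 9025.4188
t = 9025.4188 / 2213 = 4.0784 s

4.0784


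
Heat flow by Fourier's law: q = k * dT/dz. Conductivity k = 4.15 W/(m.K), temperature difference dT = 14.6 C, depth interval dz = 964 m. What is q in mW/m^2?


q = k * dT / dz * 1000
= 4.15 * 14.6 / 964 * 1000
= 0.062853 * 1000
= 62.8527 mW/m^2

62.8527


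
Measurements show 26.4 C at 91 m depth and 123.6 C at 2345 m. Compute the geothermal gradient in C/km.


dT = 123.6 - 26.4 = 97.2 C
dz = 2345 - 91 = 2254 m
gradient = dT/dz * 1000 = 97.2/2254 * 1000 = 43.1233 C/km

43.1233


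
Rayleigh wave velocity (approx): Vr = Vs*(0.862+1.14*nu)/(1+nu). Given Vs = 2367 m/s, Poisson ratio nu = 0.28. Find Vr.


Numerator factor = 0.862 + 1.14*0.28 = 1.1812
Denominator = 1 + 0.28 = 1.28
Vr = 2367 * 1.1812 / 1.28 = 2184.3 m/s

2184.3


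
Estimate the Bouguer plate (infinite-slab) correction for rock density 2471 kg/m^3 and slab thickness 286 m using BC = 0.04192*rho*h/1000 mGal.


BC = 0.04192 * rho * h / 1000
= 0.04192 * 2471 * 286 / 1000
= 29.6251 mGal

29.6251


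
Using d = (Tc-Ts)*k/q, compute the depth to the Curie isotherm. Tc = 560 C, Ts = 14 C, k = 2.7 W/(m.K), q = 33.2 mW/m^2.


T_Curie - T_surf = 560 - 14 = 546 C
Convert q to W/m^2: 33.2 mW/m^2 = 0.0332 W/m^2
d = 546 * 2.7 / 0.0332 = 44403.61 m

44403.61


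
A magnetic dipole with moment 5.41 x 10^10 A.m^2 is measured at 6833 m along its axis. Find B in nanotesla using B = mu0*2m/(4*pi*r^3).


m = 5.41 x 10^10 = 54100000000 A.m^2
2m = 108200000000 A.m^2
r^3 = 6833^3 = 319032011537
B = (4pi*10^-7) * 108200000000 / (4*pi * 319032011537) * 1e9
= 135968.130047 / 4009074494818.45 * 1e9
= 33.9151 nT

33.9151


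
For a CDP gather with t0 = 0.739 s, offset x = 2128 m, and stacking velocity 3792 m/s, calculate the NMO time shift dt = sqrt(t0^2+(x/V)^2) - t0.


x/Vnmo = 2128/3792 = 0.561181
(x/Vnmo)^2 = 0.314925
t0^2 = 0.546121
sqrt(0.546121 + 0.314925) = 0.927925
dt = 0.927925 - 0.739 = 0.188925

0.188925


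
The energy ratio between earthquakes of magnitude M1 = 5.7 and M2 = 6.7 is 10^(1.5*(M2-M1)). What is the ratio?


M2 - M1 = 6.7 - 5.7 = 1.0
1.5 * 1.0 = 1.5
ratio = 10^1.5 = 31.62

31.62


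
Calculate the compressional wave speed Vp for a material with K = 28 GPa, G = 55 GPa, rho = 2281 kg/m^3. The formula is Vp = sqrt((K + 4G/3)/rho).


First compute the effective modulus:
K + 4G/3 = 28e9 + 4*55e9/3 = 101333333333.33 Pa
Then divide by density:
101333333333.33 / 2281 = 44424959.8129 Pa/(kg/m^3)
Take the square root:
Vp = sqrt(44424959.8129) = 6665.21 m/s

6665.21


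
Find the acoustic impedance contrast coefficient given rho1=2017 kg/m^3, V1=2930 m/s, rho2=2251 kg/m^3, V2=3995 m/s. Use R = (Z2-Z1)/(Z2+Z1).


Z1 = 2017 * 2930 = 5909810
Z2 = 2251 * 3995 = 8992745
R = (8992745 - 5909810) / (8992745 + 5909810) = 3082935 / 14902555 = 0.2069

0.2069


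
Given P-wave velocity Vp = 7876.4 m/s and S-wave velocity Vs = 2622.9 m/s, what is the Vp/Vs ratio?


Vp/Vs = 7876.4 / 2622.9
= 3.0029

3.0029


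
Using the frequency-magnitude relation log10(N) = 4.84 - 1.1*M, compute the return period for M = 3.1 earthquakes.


log10(N) = 4.84 - 1.1*3.1 = 1.43
N = 10^1.43 = 26.915348
T = 1/N = 1/26.915348 = 0.0372 years

0.0372


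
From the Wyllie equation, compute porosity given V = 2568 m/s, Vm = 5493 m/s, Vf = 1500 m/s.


1/V - 1/Vm = 1/2568 - 1/5493 = 0.00020736
1/Vf - 1/Vm = 1/1500 - 1/5493 = 0.00048462
phi = 0.00020736 / 0.00048462 = 0.4279

0.4279


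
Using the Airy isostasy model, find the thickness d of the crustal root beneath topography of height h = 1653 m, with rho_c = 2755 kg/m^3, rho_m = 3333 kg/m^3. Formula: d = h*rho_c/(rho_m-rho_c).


rho_m - rho_c = 3333 - 2755 = 578
d = 1653 * 2755 / 578
= 4554015 / 578
= 7878.92 m

7878.92


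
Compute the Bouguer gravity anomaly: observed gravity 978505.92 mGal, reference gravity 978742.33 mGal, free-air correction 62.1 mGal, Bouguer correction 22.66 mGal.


BA = g_obs - g_ref + FAC - BC
= 978505.92 - 978742.33 + 62.1 - 22.66
= -196.97 mGal

-196.97


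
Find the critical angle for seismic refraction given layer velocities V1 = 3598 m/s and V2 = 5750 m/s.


V1/V2 = 3598/5750 = 0.625739
theta_c = arcsin(0.625739) = 38.7365 degrees

38.7365


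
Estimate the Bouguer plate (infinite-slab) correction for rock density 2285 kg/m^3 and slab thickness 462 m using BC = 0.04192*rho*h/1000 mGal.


BC = 0.04192 * rho * h / 1000
= 0.04192 * 2285 * 462 / 1000
= 44.2537 mGal

44.2537


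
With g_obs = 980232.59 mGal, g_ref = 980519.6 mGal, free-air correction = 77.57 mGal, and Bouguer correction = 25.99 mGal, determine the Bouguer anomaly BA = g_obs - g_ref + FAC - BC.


BA = g_obs - g_ref + FAC - BC
= 980232.59 - 980519.6 + 77.57 - 25.99
= -235.43 mGal

-235.43


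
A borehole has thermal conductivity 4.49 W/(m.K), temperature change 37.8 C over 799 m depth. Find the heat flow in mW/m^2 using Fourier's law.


q = k * dT / dz * 1000
= 4.49 * 37.8 / 799 * 1000
= 0.212418 * 1000
= 212.418 mW/m^2

212.418


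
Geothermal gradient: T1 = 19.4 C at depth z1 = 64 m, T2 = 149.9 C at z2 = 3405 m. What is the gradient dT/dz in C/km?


dT = 149.9 - 19.4 = 130.5 C
dz = 3405 - 64 = 3341 m
gradient = dT/dz * 1000 = 130.5/3341 * 1000 = 39.0602 C/km

39.0602


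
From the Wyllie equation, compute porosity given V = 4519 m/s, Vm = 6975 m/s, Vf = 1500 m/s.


1/V - 1/Vm = 1/4519 - 1/6975 = 7.792e-05
1/Vf - 1/Vm = 1/1500 - 1/6975 = 0.0005233
phi = 7.792e-05 / 0.0005233 = 0.1489

0.1489


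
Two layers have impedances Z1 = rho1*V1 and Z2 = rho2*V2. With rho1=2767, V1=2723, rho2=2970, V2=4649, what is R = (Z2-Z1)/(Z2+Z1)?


Z1 = 2767 * 2723 = 7534541
Z2 = 2970 * 4649 = 13807530
R = (13807530 - 7534541) / (13807530 + 7534541) = 6272989 / 21342071 = 0.2939

0.2939


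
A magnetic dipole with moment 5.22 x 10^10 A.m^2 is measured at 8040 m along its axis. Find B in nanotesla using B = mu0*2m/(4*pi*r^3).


m = 5.22 x 10^10 = 52200000000 A.m^2
2m = 104400000000 A.m^2
r^3 = 8040^3 = 519718464000
B = (4pi*10^-7) * 104400000000 / (4*pi * 519718464000) * 1e9
= 131192.909214 / 6530974833749.49 * 1e9
= 20.0878 nT

20.0878


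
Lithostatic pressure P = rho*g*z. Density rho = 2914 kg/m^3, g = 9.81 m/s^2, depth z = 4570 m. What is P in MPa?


P = rho * g * z / 1e6
= 2914 * 9.81 * 4570 / 1e6
= 130639573.8 / 1e6
= 130.6396 MPa

130.6396


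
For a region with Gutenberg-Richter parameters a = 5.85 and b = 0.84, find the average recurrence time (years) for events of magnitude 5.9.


log10(N) = 5.85 - 0.84*5.9 = 0.894
N = 10^0.894 = 7.834296
T = 1/N = 1/7.834296 = 0.1276 years

0.1276


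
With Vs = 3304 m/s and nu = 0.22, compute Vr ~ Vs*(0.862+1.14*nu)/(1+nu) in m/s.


Numerator factor = 0.862 + 1.14*0.22 = 1.1128
Denominator = 1 + 0.22 = 1.22
Vr = 3304 * 1.1128 / 1.22 = 3013.68 m/s

3013.68


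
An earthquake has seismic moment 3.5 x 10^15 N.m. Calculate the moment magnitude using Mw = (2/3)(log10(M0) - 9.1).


log10(M0) = log10(3.5 x 10^15) = 15.5441
Mw = 2/3 * (15.5441 - 9.1)
= 2/3 * 6.4441
= 4.3

4.3


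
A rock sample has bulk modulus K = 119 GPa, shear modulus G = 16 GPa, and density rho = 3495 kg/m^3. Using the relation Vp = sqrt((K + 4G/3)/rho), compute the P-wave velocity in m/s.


First compute the effective modulus:
K + 4G/3 = 119e9 + 4*16e9/3 = 140333333333.33 Pa
Then divide by density:
140333333333.33 / 3495 = 40152598.9509 Pa/(kg/m^3)
Take the square root:
Vp = sqrt(40152598.9509) = 6336.61 m/s

6336.61


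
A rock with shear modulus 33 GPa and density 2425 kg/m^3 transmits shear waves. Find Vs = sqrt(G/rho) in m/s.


Convert G to Pa: G = 33e9 Pa
Compute G/rho = 33e9 / 2425 = 13608247.4227
Vs = sqrt(13608247.4227) = 3688.94 m/s

3688.94


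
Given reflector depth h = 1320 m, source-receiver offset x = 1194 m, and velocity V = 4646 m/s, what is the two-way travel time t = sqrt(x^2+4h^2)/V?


x^2 + 4h^2 = 1194^2 + 4*1320^2 = 1425636 + 6969600 = 8395236
sqrt(8395236) = 2897.4534
t = 2897.4534 / 4646 = 0.6236 s

0.6236


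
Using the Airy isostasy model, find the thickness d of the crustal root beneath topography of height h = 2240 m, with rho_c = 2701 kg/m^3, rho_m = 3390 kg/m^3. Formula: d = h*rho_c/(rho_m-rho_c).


rho_m - rho_c = 3390 - 2701 = 689
d = 2240 * 2701 / 689
= 6050240 / 689
= 8781.19 m

8781.19


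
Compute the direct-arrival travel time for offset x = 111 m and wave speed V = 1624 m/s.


t = x / V
= 111 / 1624
= 0.0683 s

0.0683


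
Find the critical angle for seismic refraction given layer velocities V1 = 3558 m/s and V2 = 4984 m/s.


V1/V2 = 3558/4984 = 0.713884
theta_c = arcsin(0.713884) = 45.5518 degrees

45.5518


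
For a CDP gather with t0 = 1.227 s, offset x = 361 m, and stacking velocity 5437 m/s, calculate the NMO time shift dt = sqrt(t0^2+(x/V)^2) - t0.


x/Vnmo = 361/5437 = 0.066397
(x/Vnmo)^2 = 0.004409
t0^2 = 1.505529
sqrt(1.505529 + 0.004409) = 1.228795
dt = 1.228795 - 1.227 = 0.001795

0.001795


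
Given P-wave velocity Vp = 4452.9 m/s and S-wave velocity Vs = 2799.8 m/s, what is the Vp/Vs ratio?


Vp/Vs = 4452.9 / 2799.8
= 1.5904

1.5904


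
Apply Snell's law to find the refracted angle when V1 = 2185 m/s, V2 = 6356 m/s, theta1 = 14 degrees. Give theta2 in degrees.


sin(theta1) = sin(14 deg) = 0.241922
sin(theta2) = V2/V1 * sin(theta1) = 6356/2185 * 0.241922 = 0.703733
theta2 = arcsin(0.703733) = 44.7272 degrees

44.7272


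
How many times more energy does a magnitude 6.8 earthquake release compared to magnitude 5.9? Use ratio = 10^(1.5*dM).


M2 - M1 = 6.8 - 5.9 = 0.9
1.5 * 0.9 = 1.35
ratio = 10^1.35 = 22.39

22.39


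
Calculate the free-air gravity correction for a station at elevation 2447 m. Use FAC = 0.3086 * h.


FAC = 0.3086 * h
= 0.3086 * 2447
= 755.1442 mGal

755.1442


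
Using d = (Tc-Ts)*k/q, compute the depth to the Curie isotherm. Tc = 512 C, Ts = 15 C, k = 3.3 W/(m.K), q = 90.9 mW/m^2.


T_Curie - T_surf = 512 - 15 = 497 C
Convert q to W/m^2: 90.9 mW/m^2 = 0.0909 W/m^2
d = 497 * 3.3 / 0.0909 = 18042.9 m

18042.9


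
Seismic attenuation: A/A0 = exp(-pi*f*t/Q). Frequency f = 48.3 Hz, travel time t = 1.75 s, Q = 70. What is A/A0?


pi*f*t/Q = pi*48.3*1.75/70 = 3.793473
A/A0 = exp(-3.793473) = 0.022517

0.022517


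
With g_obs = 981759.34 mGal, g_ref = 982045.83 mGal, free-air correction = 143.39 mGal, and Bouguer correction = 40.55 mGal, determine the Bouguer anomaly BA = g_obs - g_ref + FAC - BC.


BA = g_obs - g_ref + FAC - BC
= 981759.34 - 982045.83 + 143.39 - 40.55
= -183.65 mGal

-183.65


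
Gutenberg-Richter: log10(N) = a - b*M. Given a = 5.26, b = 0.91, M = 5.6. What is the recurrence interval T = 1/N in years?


log10(N) = 5.26 - 0.91*5.6 = 0.164
N = 10^0.164 = 1.458814
T = 1/N = 1/1.458814 = 0.6855 years

0.6855


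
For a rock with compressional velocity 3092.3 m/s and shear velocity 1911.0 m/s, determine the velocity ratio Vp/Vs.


Vp/Vs = 3092.3 / 1911.0
= 1.6182

1.6182


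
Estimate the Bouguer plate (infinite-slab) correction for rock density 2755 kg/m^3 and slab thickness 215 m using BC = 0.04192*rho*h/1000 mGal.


BC = 0.04192 * rho * h / 1000
= 0.04192 * 2755 * 215 / 1000
= 24.8303 mGal

24.8303


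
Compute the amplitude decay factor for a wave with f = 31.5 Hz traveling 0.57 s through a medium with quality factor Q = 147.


pi*f*t/Q = pi*31.5*0.57/147 = 0.383723
A/A0 = exp(-0.383723) = 0.68132

0.68132


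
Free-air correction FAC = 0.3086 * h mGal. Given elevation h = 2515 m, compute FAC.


FAC = 0.3086 * h
= 0.3086 * 2515
= 776.129 mGal

776.129


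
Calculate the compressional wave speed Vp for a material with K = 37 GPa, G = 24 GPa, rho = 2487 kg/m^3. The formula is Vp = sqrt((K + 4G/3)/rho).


First compute the effective modulus:
K + 4G/3 = 37e9 + 4*24e9/3 = 69000000000.0 Pa
Then divide by density:
69000000000.0 / 2487 = 27744270.2051 Pa/(kg/m^3)
Take the square root:
Vp = sqrt(27744270.2051) = 5267.28 m/s

5267.28


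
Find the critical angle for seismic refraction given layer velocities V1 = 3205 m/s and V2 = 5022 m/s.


V1/V2 = 3205/5022 = 0.638192
theta_c = arcsin(0.638192) = 39.6571 degrees

39.6571


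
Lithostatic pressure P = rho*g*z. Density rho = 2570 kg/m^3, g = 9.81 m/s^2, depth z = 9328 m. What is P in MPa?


P = rho * g * z / 1e6
= 2570 * 9.81 * 9328 / 1e6
= 235174737.6 / 1e6
= 235.1747 MPa

235.1747


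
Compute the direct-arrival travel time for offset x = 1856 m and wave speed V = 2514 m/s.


t = x / V
= 1856 / 2514
= 0.7383 s

0.7383


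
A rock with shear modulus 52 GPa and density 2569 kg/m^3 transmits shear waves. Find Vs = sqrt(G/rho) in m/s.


Convert G to Pa: G = 52e9 Pa
Compute G/rho = 52e9 / 2569 = 20241339.0424
Vs = sqrt(20241339.0424) = 4499.04 m/s

4499.04


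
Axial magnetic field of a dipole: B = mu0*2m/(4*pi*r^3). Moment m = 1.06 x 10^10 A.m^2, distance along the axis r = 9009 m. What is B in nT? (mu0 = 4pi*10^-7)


m = 1.06 x 10^10 = 10600000000 A.m^2
2m = 21200000000 A.m^2
r^3 = 9009^3 = 731189187729
B = (4pi*10^-7) * 21200000000 / (4*pi * 731189187729) * 1e9
= 26640.705702 / 9188394322214.86 * 1e9
= 2.8994 nT

2.8994


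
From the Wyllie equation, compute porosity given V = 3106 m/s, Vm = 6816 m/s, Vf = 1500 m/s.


1/V - 1/Vm = 1/3106 - 1/6816 = 0.00017524
1/Vf - 1/Vm = 1/1500 - 1/6816 = 0.00051995
phi = 0.00017524 / 0.00051995 = 0.337

0.337


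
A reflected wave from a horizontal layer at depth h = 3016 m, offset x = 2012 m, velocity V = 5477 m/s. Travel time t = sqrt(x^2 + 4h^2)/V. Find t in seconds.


x^2 + 4h^2 = 2012^2 + 4*3016^2 = 4048144 + 36385024 = 40433168
sqrt(40433168) = 6358.708
t = 6358.708 / 5477 = 1.161 s

1.161


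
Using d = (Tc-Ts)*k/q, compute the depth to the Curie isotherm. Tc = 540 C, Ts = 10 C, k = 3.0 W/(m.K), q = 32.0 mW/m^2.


T_Curie - T_surf = 540 - 10 = 530 C
Convert q to W/m^2: 32.0 mW/m^2 = 0.032 W/m^2
d = 530 * 3.0 / 0.032 = 49687.5 m

49687.5
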